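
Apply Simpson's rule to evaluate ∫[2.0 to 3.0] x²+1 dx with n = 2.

f(x) = x²+1
a = 2.0, b = 3.0, n = 2
h = (b - a)/n = 0.500000

Simpson's rule: (h/3)[f(x₀) + 4f(x₁) + 2f(x₂) + ... + f(xₙ)]

x_0 = 2.0000, f(x_0) = 5.000000, coefficient = 1
x_1 = 2.5000, f(x_1) = 7.250000, coefficient = 4
x_2 = 3.0000, f(x_2) = 10.000000, coefficient = 1

I ≈ (0.500000/3) × 44.000000 = 7.333333
Exact value: 7.333333
Error: 0.000000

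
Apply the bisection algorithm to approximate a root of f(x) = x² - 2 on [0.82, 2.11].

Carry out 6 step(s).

f(x) = x² - 2
Initial interval: [0.82, 2.11]

Iteration 1:
  c_1 = (0.820000 + 2.110000)/2 = 1.465000
  f(c_1) = f(1.465000) = 0.146225
  f(a) × f(c) < 0, new interval: [0.820000, 1.465000]
Iteration 2:
  c_2 = (0.820000 + 1.465000)/2 = 1.142500
  f(c_2) = f(1.142500) = -0.694694
  f(a) × f(c) ≥ 0, new interval: [1.142500, 1.465000]
Iteration 3:
  c_3 = (1.142500 + 1.465000)/2 = 1.303750
  f(c_3) = f(1.303750) = -0.300236
  f(a) × f(c) ≥ 0, new interval: [1.303750, 1.465000]
Iteration 4:
  c_4 = (1.303750 + 1.465000)/2 = 1.384375
  f(c_4) = f(1.384375) = -0.083506
  f(a) × f(c) ≥ 0, new interval: [1.384375, 1.465000]
Iteration 5:
  c_5 = (1.384375 + 1.465000)/2 = 1.424687
  f(c_5) = f(1.424687) = 0.029734
  f(a) × f(c) < 0, new interval: [1.384375, 1.424687]
Iteration 6:
  c_6 = (1.384375 + 1.424687)/2 = 1.404531
  f(c_6) = f(1.404531) = -0.027292
  f(a) × f(c) ≥ 0, new interval: [1.404531, 1.424687]

After 6 iteration(s), the approximation is c_6 = 1.404531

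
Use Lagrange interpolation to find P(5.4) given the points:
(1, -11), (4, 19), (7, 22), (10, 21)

Lagrange interpolation formula:
P(x) = Σ yᵢ × Lᵢ(x)
where Lᵢ(x) = Π_{j≠i} (x - xⱼ)/(xᵢ - xⱼ)

L_0(5.4) = (5.4 - 4)/(1 - 4) × (5.4 - 7)/(1 - 7) × (5.4 - 10)/(1 - 10) = -0.063605
L_1(5.4) = (5.4 - 1)/(4 - 1) × (5.4 - 7)/(4 - 7) × (5.4 - 10)/(4 - 10) = 0.599704
L_2(5.4) = (5.4 - 1)/(7 - 1) × (5.4 - 4)/(7 - 4) × (5.4 - 10)/(7 - 10) = 0.524741
L_3(5.4) = (5.4 - 1)/(10 - 1) × (5.4 - 4)/(10 - 4) × (5.4 - 7)/(10 - 7) = -0.060840

P(5.4) = (-11)×L_0(5.4) + 19×L_1(5.4) + 22×L_2(5.4) + 21×L_3(5.4)
P(5.4) = 22.360691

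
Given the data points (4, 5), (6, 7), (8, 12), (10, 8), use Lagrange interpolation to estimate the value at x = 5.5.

Lagrange interpolation formula:
P(x) = Σ yᵢ × Lᵢ(x)
where Lᵢ(x) = Π_{j≠i} (x - xⱼ)/(xᵢ - xⱼ)

L_0(5.5) = (5.5 - 6)/(4 - 6) × (5.5 - 8)/(4 - 8) × (5.5 - 10)/(4 - 10) = 0.117188
L_1(5.5) = (5.5 - 4)/(6 - 4) × (5.5 - 8)/(6 - 8) × (5.5 - 10)/(6 - 10) = 1.054688
L_2(5.5) = (5.5 - 4)/(8 - 4) × (5.5 - 6)/(8 - 6) × (5.5 - 10)/(8 - 10) = -0.210938
L_3(5.5) = (5.5 - 4)/(10 - 4) × (5.5 - 6)/(10 - 6) × (5.5 - 8)/(10 - 8) = 0.039062

P(5.5) = 5×L_0(5.5) + 7×L_1(5.5) + 12×L_2(5.5) + 8×L_3(5.5)
P(5.5) = 5.750000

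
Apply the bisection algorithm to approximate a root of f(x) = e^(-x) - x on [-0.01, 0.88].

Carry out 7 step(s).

f(x) = e^(-x) - x
Initial interval: [-0.01, 0.88]

Iteration 1:
  c_1 = (-0.010000 + 0.880000)/2 = 0.435000
  f(c_1) = f(0.435000) = 0.212265
  f(a) × f(c) ≥ 0, new interval: [0.435000, 0.880000]
Iteration 2:
  c_2 = (0.435000 + 0.880000)/2 = 0.657500
  f(c_2) = f(0.657500) = -0.139355
  f(a) × f(c) < 0, new interval: [0.435000, 0.657500]
Iteration 3:
  c_3 = (0.435000 + 0.657500)/2 = 0.546250
  f(c_3) = f(0.546250) = 0.032867
  f(a) × f(c) ≥ 0, new interval: [0.546250, 0.657500]
Iteration 4:
  c_4 = (0.546250 + 0.657500)/2 = 0.601875
  f(c_4) = f(0.601875) = -0.054091
  f(a) × f(c) < 0, new interval: [0.546250, 0.601875]
Iteration 5:
  c_5 = (0.546250 + 0.601875)/2 = 0.574062
  f(c_5) = f(0.574062) = -0.010830
  f(a) × f(c) < 0, new interval: [0.546250, 0.574062]
Iteration 6:
  c_6 = (0.546250 + 0.574062)/2 = 0.560156
  f(c_6) = f(0.560156) = 0.010964
  f(a) × f(c) ≥ 0, new interval: [0.560156, 0.574062]
Iteration 7:
  c_7 = (0.560156 + 0.574062)/2 = 0.567109
  f(c_7) = f(0.567109) = 0.000053
  f(a) × f(c) ≥ 0, new interval: [0.567109, 0.574062]

After 7 iteration(s), the approximation is c_7 = 0.567109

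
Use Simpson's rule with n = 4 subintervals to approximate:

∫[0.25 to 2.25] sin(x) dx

f(x) = sin(x)
a = 0.25, b = 2.25, n = 4
h = (b - a)/n = 0.500000

Simpson's rule: (h/3)[f(x₀) + 4f(x₁) + 2f(x₂) + ... + f(xₙ)]

x_0 = 0.2500, f(x_0) = 0.247404, coefficient = 1
x_1 = 0.7500, f(x_1) = 0.681639, coefficient = 4
x_2 = 1.2500, f(x_2) = 0.948985, coefficient = 2
x_3 = 1.7500, f(x_3) = 0.983986, coefficient = 4
x_4 = 2.2500, f(x_4) = 0.778073, coefficient = 1

I ≈ (0.500000/3) × 9.585945 = 1.597658
Exact value: 1.597086
Error: 0.000571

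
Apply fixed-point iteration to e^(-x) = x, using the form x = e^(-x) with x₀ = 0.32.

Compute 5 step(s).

Equation: e^(-x) = x
Fixed-point form: x = e^(-x)
x₀ = 0.32

x_1 = g(0.320000) = 0.726149
x_2 = g(0.726149) = 0.483768
x_3 = g(0.483768) = 0.616456
x_4 = g(0.616456) = 0.539854
x_5 = g(0.539854) = 0.582833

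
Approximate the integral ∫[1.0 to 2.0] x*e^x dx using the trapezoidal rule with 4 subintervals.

f(x) = x*e^x
a = 1.0, b = 2.0, n = 4
h = (b - a)/n = 0.250000

Trapezoidal rule: (h/2)[f(x₀) + 2f(x₁) + 2f(x₂) + ... + f(xₙ)]

x_0 = 1.0000, f(x_0) = 2.718282, coefficient = 1
x_1 = 1.2500, f(x_1) = 4.362929, coefficient = 2
x_2 = 1.5000, f(x_2) = 6.722534, coefficient = 2
x_3 = 1.7500, f(x_3) = 10.070555, coefficient = 2
x_4 = 2.0000, f(x_4) = 14.778112, coefficient = 1

I ≈ (0.250000/2) × 59.808428 = 7.476053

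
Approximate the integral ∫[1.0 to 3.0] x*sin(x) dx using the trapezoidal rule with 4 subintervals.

f(x) = x*sin(x)
a = 1.0, b = 3.0, n = 4
h = (b - a)/n = 0.500000

Trapezoidal rule: (h/2)[f(x₀) + 2f(x₁) + 2f(x₂) + ... + f(xₙ)]

x_0 = 1.0000, f(x_0) = 0.841471, coefficient = 1
x_1 = 1.5000, f(x_1) = 1.496242, coefficient = 2
x_2 = 2.0000, f(x_2) = 1.818595, coefficient = 2
x_3 = 2.5000, f(x_3) = 1.496180, coefficient = 2
x_4 = 3.0000, f(x_4) = 0.423360, coefficient = 1

I ≈ (0.500000/2) × 10.886866 = 2.721717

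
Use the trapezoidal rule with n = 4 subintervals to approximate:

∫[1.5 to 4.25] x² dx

f(x) = x²
a = 1.5, b = 4.25, n = 4
h = (b - a)/n = 0.687500

Trapezoidal rule: (h/2)[f(x₀) + 2f(x₁) + 2f(x₂) + ... + f(xₙ)]

x_0 = 1.5000, f(x_0) = 2.250000, coefficient = 1
x_1 = 2.1875, f(x_1) = 4.785156, coefficient = 2
x_2 = 2.8750, f(x_2) = 8.265625, coefficient = 2
x_3 = 3.5625, f(x_3) = 12.691406, coefficient = 2
x_4 = 4.2500, f(x_4) = 18.062500, coefficient = 1

I ≈ (0.687500/2) × 71.796875 = 24.680176
Exact value: 24.463542
Error: 0.216634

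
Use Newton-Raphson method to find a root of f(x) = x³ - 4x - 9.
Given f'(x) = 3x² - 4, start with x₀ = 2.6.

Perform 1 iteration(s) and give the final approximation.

f(x) = x³ - 4x - 9
f'(x) = 3x² - 4
x₀ = 2.6

Newton-Raphson formula: x_{n+1} = x_n - f(x_n)/f'(x_n)

Iteration 1:
  f(2.600000) = -1.824000
  f'(2.600000) = 16.280000
  x_1 = 2.600000 - (-1.824000)/16.280000 = 2.712039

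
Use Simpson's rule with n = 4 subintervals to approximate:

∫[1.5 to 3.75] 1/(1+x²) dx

f(x) = 1/(1+x²)
a = 1.5, b = 3.75, n = 4
h = (b - a)/n = 0.562500

Simpson's rule: (h/3)[f(x₀) + 4f(x₁) + 2f(x₂) + ... + f(xₙ)]

x_0 = 1.5000, f(x_0) = 0.307692, coefficient = 1
x_1 = 2.0625, f(x_1) = 0.190335, coefficient = 4
x_2 = 2.6250, f(x_2) = 0.126733, coefficient = 2
x_3 = 3.1875, f(x_3) = 0.089604, coefficient = 4
x_4 = 3.7500, f(x_4) = 0.066390, coefficient = 1

I ≈ (0.562500/3) × 1.747304 = 0.327619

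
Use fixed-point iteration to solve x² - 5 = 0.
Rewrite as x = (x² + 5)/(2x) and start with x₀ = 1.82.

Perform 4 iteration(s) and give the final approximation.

Equation: x² - 5 = 0
Fixed-point form: x = (x² + 5)/(2x)
x₀ = 1.82

x_1 = g(1.820000) = 2.283626
x_2 = g(2.283626) = 2.236563
x_3 = g(2.236563) = 2.236068
x_4 = g(2.236068) = 2.236068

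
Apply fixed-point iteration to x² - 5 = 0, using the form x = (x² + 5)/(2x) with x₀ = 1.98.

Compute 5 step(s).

Equation: x² - 5 = 0
Fixed-point form: x = (x² + 5)/(2x)
x₀ = 1.98

x_1 = g(1.980000) = 2.252626
x_2 = g(2.252626) = 2.236129
x_3 = g(2.236129) = 2.236068
x_4 = g(2.236068) = 2.236068
x_5 = g(2.236068) = 2.236068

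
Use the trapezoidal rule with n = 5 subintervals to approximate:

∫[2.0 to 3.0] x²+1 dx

f(x) = x²+1
a = 2.0, b = 3.0, n = 5
h = (b - a)/n = 0.200000

Trapezoidal rule: (h/2)[f(x₀) + 2f(x₁) + 2f(x₂) + ... + f(xₙ)]

x_0 = 2.0000, f(x_0) = 5.000000, coefficient = 1
x_1 = 2.2000, f(x_1) = 5.840000, coefficient = 2
x_2 = 2.4000, f(x_2) = 6.760000, coefficient = 2
x_3 = 2.6000, f(x_3) = 7.760000, coefficient = 2
x_4 = 2.8000, f(x_4) = 8.840000, coefficient = 2
x_5 = 3.0000, f(x_5) = 10.000000, coefficient = 1

I ≈ (0.200000/2) × 73.400000 = 7.340000
Exact value: 7.333333
Error: 0.006667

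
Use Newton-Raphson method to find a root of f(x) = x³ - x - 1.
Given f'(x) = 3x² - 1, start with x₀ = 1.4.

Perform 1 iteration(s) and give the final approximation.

f(x) = x³ - x - 1
f'(x) = 3x² - 1
x₀ = 1.4

Newton-Raphson formula: x_{n+1} = x_n - f(x_n)/f'(x_n)

Iteration 1:
  f(1.400000) = 0.344000
  f'(1.400000) = 4.880000
  x_1 = 1.400000 - 0.344000/4.880000 = 1.329508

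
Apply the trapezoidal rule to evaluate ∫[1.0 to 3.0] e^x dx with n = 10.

f(x) = e^x
a = 1.0, b = 3.0, n = 10
h = (b - a)/n = 0.200000

Trapezoidal rule: (h/2)[f(x₀) + 2f(x₁) + 2f(x₂) + ... + f(xₙ)]

x_0 = 1.0000, f(x_0) = 2.718282, coefficient = 1
x_1 = 1.2000, f(x_1) = 3.320117, coefficient = 2
x_2 = 1.4000, f(x_2) = 4.055200, coefficient = 2
x_3 = 1.6000, f(x_3) = 4.953032, coefficient = 2
x_4 = 1.8000, f(x_4) = 6.049647, coefficient = 2
x_5 = 2.0000, f(x_5) = 7.389056, coefficient = 2
x_6 = 2.2000, f(x_6) = 9.025013, coefficient = 2
x_7 = 2.4000, f(x_7) = 11.023176, coefficient = 2
x_8 = 2.6000, f(x_8) = 13.463738, coefficient = 2
x_9 = 2.8000, f(x_9) = 16.444647, coefficient = 2
x_10 = 3.0000, f(x_10) = 20.085537, coefficient = 1

I ≈ (0.200000/2) × 174.251074 = 17.425107
Exact value: 17.367255
Error: 0.057852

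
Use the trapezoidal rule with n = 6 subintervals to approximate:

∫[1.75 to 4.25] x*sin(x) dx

f(x) = x*sin(x)
a = 1.75, b = 4.25, n = 6
h = (b - a)/n = 0.416667

Trapezoidal rule: (h/2)[f(x₀) + 2f(x₁) + 2f(x₂) + ... + f(xₙ)]

x_0 = 1.7500, f(x_0) = 1.721975, coefficient = 1
x_1 = 2.1667, f(x_1) = 1.793264, coefficient = 2
x_2 = 2.5833, f(x_2) = 1.368419, coefficient = 2
x_3 = 3.0000, f(x_3) = 0.423360, coefficient = 2
x_4 = 3.4167, f(x_4) = -0.928029, coefficient = 2
x_5 = 3.8333, f(x_5) = -2.445202, coefficient = 2
x_6 = 4.2500, f(x_6) = -3.803705, coefficient = 1

I ≈ (0.416667/2) × -1.658104 = -0.345438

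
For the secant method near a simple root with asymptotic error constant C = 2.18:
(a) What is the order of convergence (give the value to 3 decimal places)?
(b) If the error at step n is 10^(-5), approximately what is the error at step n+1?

(a) Secant method has superlinear convergence with order φ = (1+√5)/2 ≈ 1.618.
    This means |e_{n+1}| ≈ C|e_n|^1.618.

(b) With |e_n| = 10^(-5) and C = 2.18:
    |e_{n+1}| ≈ 2.18 × (10^(-5))^1.618 = 2.18 × 10^(-8.09)

(a) ≈ 1.618 (golden ratio); (b) |e_{n+1}| ≈ 1.771e-08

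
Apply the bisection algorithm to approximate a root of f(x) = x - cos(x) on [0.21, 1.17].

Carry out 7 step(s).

f(x) = x - cos(x)
Initial interval: [0.21, 1.17]

Iteration 1:
  c_1 = (0.210000 + 1.170000)/2 = 0.690000
  f(c_1) = f(0.690000) = -0.081246
  f(a) × f(c) ≥ 0, new interval: [0.690000, 1.170000]
Iteration 2:
  c_2 = (0.690000 + 1.170000)/2 = 0.930000
  f(c_2) = f(0.930000) = 0.332166
  f(a) × f(c) < 0, new interval: [0.690000, 0.930000]
Iteration 3:
  c_3 = (0.690000 + 0.930000)/2 = 0.810000
  f(c_3) = f(0.810000) = 0.120502
  f(a) × f(c) < 0, new interval: [0.690000, 0.810000]
Iteration 4:
  c_4 = (0.690000 + 0.810000)/2 = 0.750000
  f(c_4) = f(0.750000) = 0.018311
  f(a) × f(c) < 0, new interval: [0.690000, 0.750000]
Iteration 5:
  c_5 = (0.690000 + 0.750000)/2 = 0.720000
  f(c_5) = f(0.720000) = -0.031806
  f(a) × f(c) ≥ 0, new interval: [0.720000, 0.750000]
Iteration 6:
  c_6 = (0.720000 + 0.750000)/2 = 0.735000
  f(c_6) = f(0.735000) = -0.006831
  f(a) × f(c) ≥ 0, new interval: [0.735000, 0.750000]
Iteration 7:
  c_7 = (0.735000 + 0.750000)/2 = 0.742500
  f(c_7) = f(0.742500) = 0.005719
  f(a) × f(c) < 0, new interval: [0.735000, 0.742500]

After 7 iteration(s), the approximation is c_7 = 0.742500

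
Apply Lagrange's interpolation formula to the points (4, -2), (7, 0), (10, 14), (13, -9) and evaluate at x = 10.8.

Lagrange interpolation formula:
P(x) = Σ yᵢ × Lᵢ(x)
where Lᵢ(x) = Π_{j≠i} (x - xⱼ)/(xᵢ - xⱼ)

L_0(10.8) = (10.8 - 7)/(4 - 7) × (10.8 - 10)/(4 - 10) × (10.8 - 13)/(4 - 13) = 0.041284
L_1(10.8) = (10.8 - 4)/(7 - 4) × (10.8 - 10)/(7 - 10) × (10.8 - 13)/(7 - 13) = -0.221630
L_2(10.8) = (10.8 - 4)/(10 - 4) × (10.8 - 7)/(10 - 7) × (10.8 - 13)/(10 - 13) = 1.052741
L_3(10.8) = (10.8 - 4)/(13 - 4) × (10.8 - 7)/(13 - 7) × (10.8 - 10)/(13 - 10) = 0.127605

P(10.8) = (-2)×L_0(10.8) + 0×L_1(10.8) + 14×L_2(10.8) + (-9)×L_3(10.8)
P(10.8) = 13.507358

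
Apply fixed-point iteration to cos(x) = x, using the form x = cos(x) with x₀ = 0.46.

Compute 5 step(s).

Equation: cos(x) = x
Fixed-point form: x = cos(x)
x₀ = 0.46

x_1 = g(0.460000) = 0.896052
x_2 = g(0.896052) = 0.624697
x_3 = g(0.624697) = 0.811140
x_4 = g(0.811140) = 0.688672
x_5 = g(0.688672) = 0.772091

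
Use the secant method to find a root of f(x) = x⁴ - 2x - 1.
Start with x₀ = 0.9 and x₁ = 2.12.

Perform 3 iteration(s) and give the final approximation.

f(x) = x⁴ - 2x - 1
x₀ = 0.9, x₁ = 2.12

Secant formula: x_{n+1} = x_n - f(x_n)(x_n - x_{n-1})/(f(x_n) - f(x_{n-1}))

Iteration 1:
  f(0.900000) = -2.143900
  f(2.120000) = 14.959631
  x_2 = 2.120000 - 14.959631×(2.120000 - 0.900000)/(14.959631 - (-2.143900))
       = 1.052925
Iteration 2:
  f(2.120000) = 14.959631
  f(1.052925) = -1.876743
  x_3 = 1.052925 - (-1.876743)×(1.052925 - 2.120000)/(-1.876743 - 14.959631)
       = 1.171871
Iteration 3:
  f(1.052925) = -1.876743
  f(1.171871) = -1.457838
  x_4 = 1.171871 - (-1.457838)×(1.171871 - 1.052925)/(-1.457838 - (-1.876743))
       = 1.585819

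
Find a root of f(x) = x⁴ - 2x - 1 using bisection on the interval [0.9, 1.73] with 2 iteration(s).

f(x) = x⁴ - 2x - 1
Initial interval: [0.9, 1.73]

Iteration 1:
  c_1 = (0.900000 + 1.730000)/2 = 1.315000
  f(c_1) = f(1.315000) = -0.639781
  f(a) × f(c) ≥ 0, new interval: [1.315000, 1.730000]
Iteration 2:
  c_2 = (1.315000 + 1.730000)/2 = 1.522500
  f(c_2) = f(1.522500) = 1.328153
  f(a) × f(c) < 0, new interval: [1.315000, 1.522500]

After 2 iteration(s), the approximation is c_2 = 1.522500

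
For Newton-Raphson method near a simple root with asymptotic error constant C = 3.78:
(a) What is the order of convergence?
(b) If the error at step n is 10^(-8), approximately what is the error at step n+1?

(a) Newton-Raphson has quadratic (order 2) convergence near simple roots.
    This means |e_{n+1}| ≈ C|e_n|².

(b) With |e_n| = 10^(-8) and C = 3.78:
    |e_{n+1}| ≈ 3.78 × (10^(-8))² = 3.78 × 10^(-16)

(a) 2 (quadratic); (b) |e_{n+1}| ≈ 3.780e-16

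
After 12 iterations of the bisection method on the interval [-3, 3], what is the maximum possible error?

Bisection error bound: |error| ≤ (b-a)/2^n
|error| ≤ (3 - (-3))/2^12 = 6/2^12
|error| ≤ 0.0014648438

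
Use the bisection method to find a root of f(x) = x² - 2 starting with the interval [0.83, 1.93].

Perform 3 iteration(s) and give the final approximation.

f(x) = x² - 2
Initial interval: [0.83, 1.93]

Iteration 1:
  c_1 = (0.830000 + 1.930000)/2 = 1.380000
  f(c_1) = f(1.380000) = -0.095600
  f(a) × f(c) ≥ 0, new interval: [1.380000, 1.930000]
Iteration 2:
  c_2 = (1.380000 + 1.930000)/2 = 1.655000
  f(c_2) = f(1.655000) = 0.739025
  f(a) × f(c) < 0, new interval: [1.380000, 1.655000]
Iteration 3:
  c_3 = (1.380000 + 1.655000)/2 = 1.517500
  f(c_3) = f(1.517500) = 0.302806
  f(a) × f(c) < 0, new interval: [1.380000, 1.517500]

After 3 iteration(s), the approximation is c_3 = 1.517500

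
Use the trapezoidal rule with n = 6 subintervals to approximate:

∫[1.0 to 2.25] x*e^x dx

f(x) = x*e^x
a = 1.0, b = 2.25, n = 6
h = (b - a)/n = 0.208333

Trapezoidal rule: (h/2)[f(x₀) + 2f(x₁) + 2f(x₂) + ... + f(xₙ)]

x_0 = 1.0000, f(x_0) = 2.718282, coefficient = 1
x_1 = 1.2083, f(x_1) = 4.045379, coefficient = 2
x_2 = 1.4167, f(x_2) = 5.841417, coefficient = 2
x_3 = 1.6250, f(x_3) = 8.252431, coefficient = 2
x_4 = 1.8333, f(x_4) = 11.466952, coefficient = 2
x_5 = 2.0417, f(x_5) = 15.727852, coefficient = 2
x_6 = 2.2500, f(x_6) = 21.347406, coefficient = 1

I ≈ (0.208333/2) × 114.733748 = 11.951432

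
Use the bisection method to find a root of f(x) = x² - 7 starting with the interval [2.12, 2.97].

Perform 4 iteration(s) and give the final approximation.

f(x) = x² - 7
Initial interval: [2.12, 2.97]

Iteration 1:
  c_1 = (2.120000 + 2.970000)/2 = 2.545000
  f(c_1) = f(2.545000) = -0.522975
  f(a) × f(c) ≥ 0, new interval: [2.545000, 2.970000]
Iteration 2:
  c_2 = (2.545000 + 2.970000)/2 = 2.757500
  f(c_2) = f(2.757500) = 0.603806
  f(a) × f(c) < 0, new interval: [2.545000, 2.757500]
Iteration 3:
  c_3 = (2.545000 + 2.757500)/2 = 2.651250
  f(c_3) = f(2.651250) = 0.029127
  f(a) × f(c) < 0, new interval: [2.545000, 2.651250]
Iteration 4:
  c_4 = (2.545000 + 2.651250)/2 = 2.598125
  f(c_4) = f(2.598125) = -0.249746
  f(a) × f(c) ≥ 0, new interval: [2.598125, 2.651250]

After 4 iteration(s), the approximation is c_4 = 2.598125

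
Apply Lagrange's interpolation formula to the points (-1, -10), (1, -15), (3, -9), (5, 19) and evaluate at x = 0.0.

Lagrange interpolation formula:
P(x) = Σ yᵢ × Lᵢ(x)
where Lᵢ(x) = Π_{j≠i} (x - xⱼ)/(xᵢ - xⱼ)

L_0(0.0) = (0.0 - 1)/(-1 - 1) × (0.0 - 3)/(-1 - 3) × (0.0 - 5)/(-1 - 5) = 0.312500
L_1(0.0) = (0.0 - (-1))/(1 - (-1)) × (0.0 - 3)/(1 - 3) × (0.0 - 5)/(1 - 5) = 0.937500
L_2(0.0) = (0.0 - (-1))/(3 - (-1)) × (0.0 - 1)/(3 - 1) × (0.0 - 5)/(3 - 5) = -0.312500
L_3(0.0) = (0.0 - (-1))/(5 - (-1)) × (0.0 - 1)/(5 - 1) × (0.0 - 3)/(5 - 3) = 0.062500

P(0.0) = (-10)×L_0(0.0) + (-15)×L_1(0.0) + (-9)×L_2(0.0) + 19×L_3(0.0)
P(0.0) = -13.187500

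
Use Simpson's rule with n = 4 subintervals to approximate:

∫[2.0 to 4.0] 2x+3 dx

f(x) = 2x+3
a = 2.0, b = 4.0, n = 4
h = (b - a)/n = 0.500000

Simpson's rule: (h/3)[f(x₀) + 4f(x₁) + 2f(x₂) + ... + f(xₙ)]

x_0 = 2.0000, f(x_0) = 7.000000, coefficient = 1
x_1 = 2.5000, f(x_1) = 8.000000, coefficient = 4
x_2 = 3.0000, f(x_2) = 9.000000, coefficient = 2
x_3 = 3.5000, f(x_3) = 10.000000, coefficient = 4
x_4 = 4.0000, f(x_4) = 11.000000, coefficient = 1

I ≈ (0.500000/3) × 108.000000 = 18.000000
Exact value: 18.000000
Error: 0.000000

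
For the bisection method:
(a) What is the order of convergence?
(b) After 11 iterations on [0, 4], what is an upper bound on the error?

(a) Bisection has linear (order 1) convergence; the error is halved each step.

(b) Error bound = (b-a)/2^n = (4 - 0)/2^{11}
    = 4/2^{11}

(a) 1 (linear); (b) error ≤ 1.95e-03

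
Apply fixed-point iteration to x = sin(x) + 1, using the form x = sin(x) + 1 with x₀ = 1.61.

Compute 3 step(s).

Equation: x = sin(x) + 1
Fixed-point form: x = sin(x) + 1
x₀ = 1.61

x_1 = g(1.610000) = 1.999232
x_2 = g(1.999232) = 1.909617
x_3 = g(1.909617) = 1.943147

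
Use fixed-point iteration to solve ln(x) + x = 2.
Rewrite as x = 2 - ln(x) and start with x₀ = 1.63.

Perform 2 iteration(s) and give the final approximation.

Equation: ln(x) + x = 2
Fixed-point form: x = 2 - ln(x)
x₀ = 1.63

x_1 = g(1.630000) = 1.511420
x_2 = g(1.511420) = 1.586950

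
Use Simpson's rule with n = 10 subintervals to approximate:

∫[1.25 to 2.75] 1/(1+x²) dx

f(x) = 1/(1+x²)
a = 1.25, b = 2.75, n = 10
h = (b - a)/n = 0.150000

Simpson's rule: (h/3)[f(x₀) + 4f(x₁) + 2f(x₂) + ... + f(xₙ)]

x_0 = 1.2500, f(x_0) = 0.390244, coefficient = 1
x_1 = 1.4000, f(x_1) = 0.337838, coefficient = 4
x_2 = 1.5500, f(x_2) = 0.293902, coefficient = 2
x_3 = 1.7000, f(x_3) = 0.257069, coefficient = 4
x_4 = 1.8500, f(x_4) = 0.226116, coefficient = 2
x_5 = 2.0000, f(x_5) = 0.200000, coefficient = 4
x_6 = 2.1500, f(x_6) = 0.177857, coefficient = 2
x_7 = 2.3000, f(x_7) = 0.158983, coefficient = 4
x_8 = 2.4500, f(x_8) = 0.142806, coefficient = 2
x_9 = 2.6000, f(x_9) = 0.128866, coefficient = 4
x_10 = 2.7500, f(x_10) = 0.116788, coefficient = 1

I ≈ (0.150000/3) × 6.519417 = 0.325971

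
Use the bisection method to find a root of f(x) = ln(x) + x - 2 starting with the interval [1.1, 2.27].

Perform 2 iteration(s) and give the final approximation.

f(x) = ln(x) + x - 2
Initial interval: [1.1, 2.27]

Iteration 1:
  c_1 = (1.100000 + 2.270000)/2 = 1.685000
  f(c_1) = f(1.685000) = 0.206766
  f(a) × f(c) < 0, new interval: [1.100000, 1.685000]
Iteration 2:
  c_2 = (1.100000 + 1.685000)/2 = 1.392500
  f(c_2) = f(1.392500) = -0.276399
  f(a) × f(c) ≥ 0, new interval: [1.392500, 1.685000]

After 2 iteration(s), the approximation is c_2 = 1.392500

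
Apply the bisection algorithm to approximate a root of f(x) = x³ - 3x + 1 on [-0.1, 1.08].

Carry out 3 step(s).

f(x) = x³ - 3x + 1
Initial interval: [-0.1, 1.08]

Iteration 1:
  c_1 = (-0.100000 + 1.080000)/2 = 0.490000
  f(c_1) = f(0.490000) = -0.352351
  f(a) × f(c) < 0, new interval: [-0.100000, 0.490000]
Iteration 2:
  c_2 = (-0.100000 + 0.490000)/2 = 0.195000
  f(c_2) = f(0.195000) = 0.422415
  f(a) × f(c) ≥ 0, new interval: [0.195000, 0.490000]
Iteration 3:
  c_3 = (0.195000 + 0.490000)/2 = 0.342500
  f(c_3) = f(0.342500) = 0.012677
  f(a) × f(c) ≥ 0, new interval: [0.342500, 0.490000]

After 3 iteration(s), the approximation is c_3 = 0.342500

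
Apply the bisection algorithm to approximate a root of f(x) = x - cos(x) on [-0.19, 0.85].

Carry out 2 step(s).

f(x) = x - cos(x)
Initial interval: [-0.19, 0.85]

Iteration 1:
  c_1 = (-0.190000 + 0.850000)/2 = 0.330000
  f(c_1) = f(0.330000) = -0.616042
  f(a) × f(c) ≥ 0, new interval: [0.330000, 0.850000]
Iteration 2:
  c_2 = (0.330000 + 0.850000)/2 = 0.590000
  f(c_2) = f(0.590000) = -0.240941
  f(a) × f(c) ≥ 0, new interval: [0.590000, 0.850000]

After 2 iteration(s), the approximation is c_2 = 0.590000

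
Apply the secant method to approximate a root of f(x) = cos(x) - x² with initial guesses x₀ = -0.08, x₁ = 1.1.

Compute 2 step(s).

f(x) = cos(x) - x²
x₀ = -0.08, x₁ = 1.1

Secant formula: x_{n+1} = x_n - f(x_n)(x_n - x_{n-1})/(f(x_n) - f(x_{n-1}))

Iteration 1:
  f(-0.080000) = 0.990402
  f(1.100000) = -0.756404
  x_2 = 1.100000 - (-0.756404)×(1.100000 - (-0.080000))/(-0.756404 - 0.990402)
       = 0.589035
Iteration 2:
  f(1.100000) = -0.756404
  f(0.589035) = 0.484515
  x_3 = 0.589035 - 0.484515×(0.589035 - 1.100000)/(0.484515 - (-0.756404))
       = 0.788541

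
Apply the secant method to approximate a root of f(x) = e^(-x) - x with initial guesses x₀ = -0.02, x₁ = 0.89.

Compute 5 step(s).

f(x) = e^(-x) - x
x₀ = -0.02, x₁ = 0.89

Secant formula: x_{n+1} = x_n - f(x_n)(x_n - x_{n-1})/(f(x_n) - f(x_{n-1}))

Iteration 1:
  f(-0.020000) = 1.040201
  f(0.890000) = -0.479344
  x_2 = 0.890000 - (-0.479344)×(0.890000 - (-0.020000))/(-0.479344 - 1.040201)
       = 0.602938
Iteration 2:
  f(0.890000) = -0.479344
  f(0.602938) = -0.055737
  x_3 = 0.602938 - (-0.055737)×(0.602938 - 0.890000)/(-0.055737 - (-0.479344))
       = 0.565168
Iteration 3:
  f(0.602938) = -0.055737
  f(0.565168) = 0.003097
  x_4 = 0.565168 - 0.003097×(0.565168 - 0.602938)/(0.003097 - (-0.055737))
       = 0.567156
Iteration 4:
  f(0.565168) = 0.003097
  f(0.567156) = -0.000020
  x_5 = 0.567156 - (-0.000020)×(0.567156 - 0.565168)/(-0.000020 - 0.003097)
       = 0.567143
Iteration 5:
  f(0.567156) = -0.000020
  f(0.567143) = 0.000000
  x_6 = 0.567143 - 0.000000×(0.567143 - 0.567156)/(0.000000 - (-0.000020))
       = 0.567143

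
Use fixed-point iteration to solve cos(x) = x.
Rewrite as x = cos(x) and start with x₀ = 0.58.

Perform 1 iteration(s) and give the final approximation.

Equation: cos(x) = x
Fixed-point form: x = cos(x)
x₀ = 0.58

x_1 = g(0.580000) = 0.836463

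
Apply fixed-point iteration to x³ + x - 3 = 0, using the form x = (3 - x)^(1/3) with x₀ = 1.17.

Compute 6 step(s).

Equation: x³ + x - 3 = 0
Fixed-point form: x = (3 - x)^(1/3)
x₀ = 1.17

x_1 = g(1.170000) = 1.223161
x_2 = g(1.223161) = 1.211200
x_3 = g(1.211200) = 1.213912
x_4 = g(1.213912) = 1.213298
x_5 = g(1.213298) = 1.213437
x_6 = g(1.213437) = 1.213406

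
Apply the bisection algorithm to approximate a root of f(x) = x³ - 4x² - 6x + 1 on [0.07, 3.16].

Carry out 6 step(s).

f(x) = x³ - 4x² - 6x + 1
Initial interval: [0.07, 3.16]

Iteration 1:
  c_1 = (0.070000 + 3.160000)/2 = 1.615000
  f(c_1) = f(1.615000) = -14.910617
  f(a) × f(c) < 0, new interval: [0.070000, 1.615000]
Iteration 2:
  c_2 = (0.070000 + 1.615000)/2 = 0.842500
  f(c_2) = f(0.842500) = -6.296213
  f(a) × f(c) < 0, new interval: [0.070000, 0.842500]
Iteration 3:
  c_3 = (0.070000 + 0.842500)/2 = 0.456250
  f(c_3) = f(0.456250) = -2.475181
  f(a) × f(c) < 0, new interval: [0.070000, 0.456250]
Iteration 4:
  c_4 = (0.070000 + 0.456250)/2 = 0.263125
  f(c_4) = f(0.263125) = -0.837472
  f(a) × f(c) < 0, new interval: [0.070000, 0.263125]
Iteration 5:
  c_5 = (0.070000 + 0.263125)/2 = 0.166563
  f(c_5) = f(0.166563) = -0.105726
  f(a) × f(c) < 0, new interval: [0.070000, 0.166563]
Iteration 6:
  c_6 = (0.070000 + 0.166563)/2 = 0.118281
  f(c_6) = f(0.118281) = 0.236005
  f(a) × f(c) ≥ 0, new interval: [0.118281, 0.166563]

After 6 iteration(s), the approximation is c_6 = 0.118281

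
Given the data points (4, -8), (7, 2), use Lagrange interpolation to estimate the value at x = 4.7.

Lagrange interpolation formula:
P(x) = Σ yᵢ × Lᵢ(x)
where Lᵢ(x) = Π_{j≠i} (x - xⱼ)/(xᵢ - xⱼ)

L_0(4.7) = (4.7 - 7)/(4 - 7) = 0.766667
L_1(4.7) = (4.7 - 4)/(7 - 4) = 0.233333

P(4.7) = (-8)×L_0(4.7) + 2×L_1(4.7)
P(4.7) = -5.666667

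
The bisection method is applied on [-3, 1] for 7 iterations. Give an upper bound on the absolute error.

Bisection error bound: |error| ≤ (b-a)/2^n
|error| ≤ (1 - (-3))/2^7 = 4/2^7
|error| ≤ 0.0312500000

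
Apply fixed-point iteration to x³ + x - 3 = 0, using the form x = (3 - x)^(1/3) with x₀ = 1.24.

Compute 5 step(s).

Equation: x³ + x - 3 = 0
Fixed-point form: x = (3 - x)^(1/3)
x₀ = 1.24

x_1 = g(1.240000) = 1.207362
x_2 = g(1.207362) = 1.214780
x_3 = g(1.214780) = 1.213102
x_4 = g(1.213102) = 1.213482
x_5 = g(1.213482) = 1.213396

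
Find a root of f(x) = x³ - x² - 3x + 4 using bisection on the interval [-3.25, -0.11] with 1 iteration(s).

f(x) = x³ - x² - 3x + 4
Initial interval: [-3.25, -0.11]

Iteration 1:
  c_1 = (-3.250000 + (-0.110000))/2 = -1.680000
  f(c_1) = f(-1.680000) = 1.475968
  f(a) × f(c) < 0, new interval: [-3.250000, -1.680000]

After 1 iteration(s), the approximation is c_1 = -1.680000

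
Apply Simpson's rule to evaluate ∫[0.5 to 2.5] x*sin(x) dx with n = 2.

f(x) = x*sin(x)
a = 0.5, b = 2.5, n = 2
h = (b - a)/n = 1.000000

Simpson's rule: (h/3)[f(x₀) + 4f(x₁) + 2f(x₂) + ... + f(xₙ)]

x_0 = 0.5000, f(x_0) = 0.239713, coefficient = 1
x_1 = 1.5000, f(x_1) = 1.496242, coefficient = 4
x_2 = 2.5000, f(x_2) = 1.496180, coefficient = 1

I ≈ (1.000000/3) × 7.720863 = 2.573621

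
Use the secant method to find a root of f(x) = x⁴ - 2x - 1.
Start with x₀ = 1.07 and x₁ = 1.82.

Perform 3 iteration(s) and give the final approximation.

f(x) = x⁴ - 2x - 1
x₀ = 1.07, x₁ = 1.82

Secant formula: x_{n+1} = x_n - f(x_n)(x_n - x_{n-1})/(f(x_n) - f(x_{n-1}))

Iteration 1:
  f(1.070000) = -1.829204
  f(1.820000) = 6.331994
  x_2 = 1.820000 - 6.331994×(1.820000 - 1.070000)/(6.331994 - (-1.829204))
       = 1.238101
Iteration 2:
  f(1.820000) = 6.331994
  f(1.238101) = -1.126439
  x_3 = 1.238101 - (-1.126439)×(1.238101 - 1.820000)/(-1.126439 - 6.331994)
       = 1.325984
Iteration 3:
  f(1.238101) = -1.126439
  f(1.325984) = -0.560580
  x_4 = 1.325984 - (-0.560580)×(1.325984 - 1.238101)/(-0.560580 - (-1.126439))
       = 1.413048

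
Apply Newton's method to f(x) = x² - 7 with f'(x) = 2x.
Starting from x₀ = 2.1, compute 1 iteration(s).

f(x) = x² - 7
f'(x) = 2x
x₀ = 2.1

Newton-Raphson formula: x_{n+1} = x_n - f(x_n)/f'(x_n)

Iteration 1:
  f(2.100000) = -2.590000
  f'(2.100000) = 4.200000
  x_1 = 2.100000 - (-2.590000)/4.200000 = 2.716667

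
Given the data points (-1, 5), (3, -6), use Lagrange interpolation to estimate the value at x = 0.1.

Lagrange interpolation formula:
P(x) = Σ yᵢ × Lᵢ(x)
where Lᵢ(x) = Π_{j≠i} (x - xⱼ)/(xᵢ - xⱼ)

L_0(0.1) = (0.1 - 3)/(-1 - 3) = 0.725000
L_1(0.1) = (0.1 - (-1))/(3 - (-1)) = 0.275000

P(0.1) = 5×L_0(0.1) + (-6)×L_1(0.1)
P(0.1) = 1.975000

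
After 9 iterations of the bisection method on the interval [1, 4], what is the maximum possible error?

Bisection error bound: |error| ≤ (b-a)/2^n
|error| ≤ (4 - 1)/2^9 = 3/2^9
|error| ≤ 0.0058593750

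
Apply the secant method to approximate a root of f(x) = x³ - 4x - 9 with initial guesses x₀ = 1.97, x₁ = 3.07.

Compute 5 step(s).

f(x) = x³ - 4x - 9
x₀ = 1.97, x₁ = 3.07

Secant formula: x_{n+1} = x_n - f(x_n)(x_n - x_{n-1})/(f(x_n) - f(x_{n-1}))

Iteration 1:
  f(1.970000) = -9.234627
  f(3.070000) = 7.654443
  x_2 = 3.070000 - 7.654443×(3.070000 - 1.970000)/(7.654443 - (-9.234627))
       = 2.571459
Iteration 2:
  f(3.070000) = 7.654443
  f(2.571459) = -2.282311
  x_3 = 2.571459 - (-2.282311)×(2.571459 - 3.070000)/(-2.282311 - 7.654443)
       = 2.685966
Iteration 3:
  f(2.571459) = -2.282311
  f(2.685966) = -0.366194
  x_4 = 2.685966 - (-0.366194)×(2.685966 - 2.571459)/(-0.366194 - (-2.282311))
       = 2.707850
Iteration 4:
  f(2.685966) = -0.366194
  f(2.707850) = 0.023774
  x_5 = 2.707850 - 0.023774×(2.707850 - 2.685966)/(0.023774 - (-0.366194))
       = 2.706516
Iteration 5:
  f(2.707850) = 0.023774
  f(2.706516) = -0.000222
  x_6 = 2.706516 - (-0.000222)×(2.706516 - 2.707850)/(-0.000222 - 0.023774)
       = 2.706528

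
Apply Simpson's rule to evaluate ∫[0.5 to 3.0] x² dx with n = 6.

f(x) = x²
a = 0.5, b = 3.0, n = 6
h = (b - a)/n = 0.416667

Simpson's rule: (h/3)[f(x₀) + 4f(x₁) + 2f(x₂) + ... + f(xₙ)]

x_0 = 0.5000, f(x_0) = 0.250000, coefficient = 1
x_1 = 0.9167, f(x_1) = 0.840278, coefficient = 4
x_2 = 1.3333, f(x_2) = 1.777778, coefficient = 2
x_3 = 1.7500, f(x_3) = 3.062500, coefficient = 4
x_4 = 2.1667, f(x_4) = 4.694444, coefficient = 2
x_5 = 2.5833, f(x_5) = 6.673611, coefficient = 4
x_6 = 3.0000, f(x_6) = 9.000000, coefficient = 1

I ≈ (0.416667/3) × 64.500000 = 8.958333
Exact value: 8.958333
Error: 0.000000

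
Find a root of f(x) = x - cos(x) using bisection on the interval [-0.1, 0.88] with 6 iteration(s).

f(x) = x - cos(x)
Initial interval: [-0.1, 0.88]

Iteration 1:
  c_1 = (-0.100000 + 0.880000)/2 = 0.390000
  f(c_1) = f(0.390000) = -0.534909
  f(a) × f(c) ≥ 0, new interval: [0.390000, 0.880000]
Iteration 2:
  c_2 = (0.390000 + 0.880000)/2 = 0.635000
  f(c_2) = f(0.635000) = -0.170072
  f(a) × f(c) ≥ 0, new interval: [0.635000, 0.880000]
Iteration 3:
  c_3 = (0.635000 + 0.880000)/2 = 0.757500
  f(c_3) = f(0.757500) = 0.030944
  f(a) × f(c) < 0, new interval: [0.635000, 0.757500]
Iteration 4:
  c_4 = (0.635000 + 0.757500)/2 = 0.696250
  f(c_4) = f(0.696250) = -0.071003
  f(a) × f(c) ≥ 0, new interval: [0.696250, 0.757500]
Iteration 5:
  c_5 = (0.696250 + 0.757500)/2 = 0.726875
  f(c_5) = f(0.726875) = -0.020380
  f(a) × f(c) ≥ 0, new interval: [0.726875, 0.757500]
Iteration 6:
  c_6 = (0.726875 + 0.757500)/2 = 0.742188
  f(c_6) = f(0.742188) = 0.005196
  f(a) × f(c) < 0, new interval: [0.726875, 0.742188]

After 6 iteration(s), the approximation is c_6 = 0.742188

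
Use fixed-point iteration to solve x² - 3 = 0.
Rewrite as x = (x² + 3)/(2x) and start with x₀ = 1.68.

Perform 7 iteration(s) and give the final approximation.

Equation: x² - 3 = 0
Fixed-point form: x = (x² + 3)/(2x)
x₀ = 1.68

x_1 = g(1.680000) = 1.732857
x_2 = g(1.732857) = 1.732051
x_3 = g(1.732051) = 1.732051
x_4 = g(1.732051) = 1.732051
x_5 = g(1.732051) = 1.732051
x_6 = g(1.732051) = 1.732051
x_7 = g(1.732051) = 1.732051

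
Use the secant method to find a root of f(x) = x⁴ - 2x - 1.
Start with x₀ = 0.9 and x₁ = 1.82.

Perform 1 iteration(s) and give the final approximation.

f(x) = x⁴ - 2x - 1
x₀ = 0.9, x₁ = 1.82

Secant formula: x_{n+1} = x_n - f(x_n)(x_n - x_{n-1})/(f(x_n) - f(x_{n-1}))

Iteration 1:
  f(0.900000) = -2.143900
  f(1.820000) = 6.331994
  x_2 = 1.820000 - 6.331994×(1.820000 - 0.900000)/(6.331994 - (-2.143900))
       = 1.132706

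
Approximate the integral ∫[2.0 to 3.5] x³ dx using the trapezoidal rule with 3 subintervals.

f(x) = x³
a = 2.0, b = 3.5, n = 3
h = (b - a)/n = 0.500000

Trapezoidal rule: (h/2)[f(x₀) + 2f(x₁) + 2f(x₂) + ... + f(xₙ)]

x_0 = 2.0000, f(x_0) = 8.000000, coefficient = 1
x_1 = 2.5000, f(x_1) = 15.625000, coefficient = 2
x_2 = 3.0000, f(x_2) = 27.000000, coefficient = 2
x_3 = 3.5000, f(x_3) = 42.875000, coefficient = 1

I ≈ (0.500000/2) × 136.125000 = 34.031250
Exact value: 33.515625
Error: 0.515625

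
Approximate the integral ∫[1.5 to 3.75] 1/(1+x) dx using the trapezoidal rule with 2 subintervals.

f(x) = 1/(1+x)
a = 1.5, b = 3.75, n = 2
h = (b - a)/n = 1.125000

Trapezoidal rule: (h/2)[f(x₀) + 2f(x₁) + 2f(x₂) + ... + f(xₙ)]

x_0 = 1.5000, f(x_0) = 0.400000, coefficient = 1
x_1 = 2.6250, f(x_1) = 0.275862, coefficient = 2
x_2 = 3.7500, f(x_2) = 0.210526, coefficient = 1

I ≈ (1.125000/2) × 1.162250 = 0.653766
Exact value: 0.641854
Error: 0.011912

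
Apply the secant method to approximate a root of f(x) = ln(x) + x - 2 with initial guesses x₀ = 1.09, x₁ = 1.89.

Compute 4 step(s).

f(x) = ln(x) + x - 2
x₀ = 1.09, x₁ = 1.89

Secant formula: x_{n+1} = x_n - f(x_n)(x_n - x_{n-1})/(f(x_n) - f(x_{n-1}))

Iteration 1:
  f(1.090000) = -0.823822
  f(1.890000) = 0.526577
  x_2 = 1.890000 - 0.526577×(1.890000 - 1.090000)/(0.526577 - (-0.823822))
       = 1.578047
Iteration 2:
  f(1.890000) = 0.526577
  f(1.578047) = 0.034235
  x_3 = 1.578047 - 0.034235×(1.578047 - 1.890000)/(0.034235 - 0.526577)
       = 1.556355
Iteration 3:
  f(1.578047) = 0.034235
  f(1.556355) = -0.001298
  x_4 = 1.556355 - (-0.001298)×(1.556355 - 1.578047)/(-0.001298 - 0.034235)
       = 1.557148
Iteration 4:
  f(1.556355) = -0.001298
  f(1.557148) = 0.000003
  x_5 = 1.557148 - 0.000003×(1.557148 - 1.556355)/(0.000003 - (-0.001298))
       = 1.557146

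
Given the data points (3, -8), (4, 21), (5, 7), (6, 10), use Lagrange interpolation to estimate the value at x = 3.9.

Lagrange interpolation formula:
P(x) = Σ yᵢ × Lᵢ(x)
where Lᵢ(x) = Π_{j≠i} (x - xⱼ)/(xᵢ - xⱼ)

L_0(3.9) = (3.9 - 4)/(3 - 4) × (3.9 - 5)/(3 - 5) × (3.9 - 6)/(3 - 6) = 0.038500
L_1(3.9) = (3.9 - 3)/(4 - 3) × (3.9 - 5)/(4 - 5) × (3.9 - 6)/(4 - 6) = 1.039500
L_2(3.9) = (3.9 - 3)/(5 - 3) × (3.9 - 4)/(5 - 4) × (3.9 - 6)/(5 - 6) = -0.094500
L_3(3.9) = (3.9 - 3)/(6 - 3) × (3.9 - 4)/(6 - 4) × (3.9 - 5)/(6 - 5) = 0.016500

P(3.9) = (-8)×L_0(3.9) + 21×L_1(3.9) + 7×L_2(3.9) + 10×L_3(3.9)
P(3.9) = 21.025000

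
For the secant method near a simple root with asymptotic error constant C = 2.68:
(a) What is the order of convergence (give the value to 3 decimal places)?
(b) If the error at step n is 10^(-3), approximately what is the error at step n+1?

(a) Secant method has superlinear convergence with order φ = (1+√5)/2 ≈ 1.618.
    This means |e_{n+1}| ≈ C|e_n|^1.618.

(b) With |e_n| = 10^(-3) and C = 2.68:
    |e_{n+1}| ≈ 2.68 × (10^(-3))^1.618 = 2.68 × 10^(-4.85)

(a) ≈ 1.618 (golden ratio); (b) |e_{n+1}| ≈ 3.750e-05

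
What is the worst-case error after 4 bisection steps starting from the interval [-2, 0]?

Bisection error bound: |error| ≤ (b-a)/2^n
|error| ≤ (0 - (-2))/2^4 = 2/2^4
|error| ≤ 0.1250000000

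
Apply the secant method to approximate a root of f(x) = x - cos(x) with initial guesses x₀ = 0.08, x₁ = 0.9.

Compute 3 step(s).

f(x) = x - cos(x)
x₀ = 0.08, x₁ = 0.9

Secant formula: x_{n+1} = x_n - f(x_n)(x_n - x_{n-1})/(f(x_n) - f(x_{n-1}))

Iteration 1:
  f(0.080000) = -0.916802
  f(0.900000) = 0.278390
  x_2 = 0.900000 - 0.278390×(0.900000 - 0.080000)/(0.278390 - (-0.916802))
       = 0.709002
Iteration 2:
  f(0.900000) = 0.278390
  f(0.709002) = -0.050011
  x_3 = 0.709002 - (-0.050011)×(0.709002 - 0.900000)/(-0.050011 - 0.278390)
       = 0.738088
Iteration 3:
  f(0.709002) = -0.050011
  f(0.738088) = -0.001669
  x_4 = 0.738088 - (-0.001669)×(0.738088 - 0.709002)/(-0.001669 - (-0.050011))
       = 0.739092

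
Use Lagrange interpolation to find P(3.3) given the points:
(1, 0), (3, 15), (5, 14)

Lagrange interpolation formula:
P(x) = Σ yᵢ × Lᵢ(x)
where Lᵢ(x) = Π_{j≠i} (x - xⱼ)/(xᵢ - xⱼ)

L_0(3.3) = (3.3 - 3)/(1 - 3) × (3.3 - 5)/(1 - 5) = -0.063750
L_1(3.3) = (3.3 - 1)/(3 - 1) × (3.3 - 5)/(3 - 5) = 0.977500
L_2(3.3) = (3.3 - 1)/(5 - 1) × (3.3 - 3)/(5 - 3) = 0.086250

P(3.3) = 0×L_0(3.3) + 15×L_1(3.3) + 14×L_2(3.3)
P(3.3) = 15.870000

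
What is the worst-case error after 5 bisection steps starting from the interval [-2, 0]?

Bisection error bound: |error| ≤ (b-a)/2^n
|error| ≤ (0 - (-2))/2^5 = 2/2^5
|error| ≤ 0.0625000000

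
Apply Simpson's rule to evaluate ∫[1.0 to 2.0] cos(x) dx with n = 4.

f(x) = cos(x)
a = 1.0, b = 2.0, n = 4
h = (b - a)/n = 0.250000

Simpson's rule: (h/3)[f(x₀) + 4f(x₁) + 2f(x₂) + ... + f(xₙ)]

x_0 = 1.0000, f(x_0) = 0.540302, coefficient = 1
x_1 = 1.2500, f(x_1) = 0.315322, coefficient = 4
x_2 = 1.5000, f(x_2) = 0.070737, coefficient = 2
x_3 = 1.7500, f(x_3) = -0.178246, coefficient = 4
x_4 = 2.0000, f(x_4) = -0.416147, coefficient = 1

I ≈ (0.250000/3) × 0.813935 = 0.067828
Exact value: 0.067826
Error: 0.000001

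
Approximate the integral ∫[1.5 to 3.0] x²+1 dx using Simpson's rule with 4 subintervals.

f(x) = x²+1
a = 1.5, b = 3.0, n = 4
h = (b - a)/n = 0.375000

Simpson's rule: (h/3)[f(x₀) + 4f(x₁) + 2f(x₂) + ... + f(xₙ)]

x_0 = 1.5000, f(x_0) = 3.250000, coefficient = 1
x_1 = 1.8750, f(x_1) = 4.515625, coefficient = 4
x_2 = 2.2500, f(x_2) = 6.062500, coefficient = 2
x_3 = 2.6250, f(x_3) = 7.890625, coefficient = 4
x_4 = 3.0000, f(x_4) = 10.000000, coefficient = 1

I ≈ (0.375000/3) × 75.000000 = 9.375000
Exact value: 9.375000
Error: 0.000000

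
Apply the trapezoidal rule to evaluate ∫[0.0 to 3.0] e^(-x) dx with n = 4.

f(x) = e^(-x)
a = 0.0, b = 3.0, n = 4
h = (b - a)/n = 0.750000

Trapezoidal rule: (h/2)[f(x₀) + 2f(x₁) + 2f(x₂) + ... + f(xₙ)]

x_0 = 0.0000, f(x_0) = 1.000000, coefficient = 1
x_1 = 0.7500, f(x_1) = 0.472367, coefficient = 2
x_2 = 1.5000, f(x_2) = 0.223130, coefficient = 2
x_3 = 2.2500, f(x_3) = 0.105399, coefficient = 2
x_4 = 3.0000, f(x_4) = 0.049787, coefficient = 1

I ≈ (0.750000/2) × 2.651579 = 0.994342
Exact value: 0.950213
Error: 0.044129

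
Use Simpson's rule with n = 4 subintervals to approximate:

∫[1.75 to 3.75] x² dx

f(x) = x²
a = 1.75, b = 3.75, n = 4
h = (b - a)/n = 0.500000

Simpson's rule: (h/3)[f(x₀) + 4f(x₁) + 2f(x₂) + ... + f(xₙ)]

x_0 = 1.7500, f(x_0) = 3.062500, coefficient = 1
x_1 = 2.2500, f(x_1) = 5.062500, coefficient = 4
x_2 = 2.7500, f(x_2) = 7.562500, coefficient = 2
x_3 = 3.2500, f(x_3) = 10.562500, coefficient = 4
x_4 = 3.7500, f(x_4) = 14.062500, coefficient = 1

I ≈ (0.500000/3) × 94.750000 = 15.791667
Exact value: 15.791667
Error: 0.000000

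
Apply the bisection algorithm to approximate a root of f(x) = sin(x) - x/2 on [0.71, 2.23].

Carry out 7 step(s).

f(x) = sin(x) - x/2
Initial interval: [0.71, 2.23]

Iteration 1:
  c_1 = (0.710000 + 2.230000)/2 = 1.470000
  f(c_1) = f(1.470000) = 0.259924
  f(a) × f(c) ≥ 0, new interval: [1.470000, 2.230000]
Iteration 2:
  c_2 = (1.470000 + 2.230000)/2 = 1.850000
  f(c_2) = f(1.850000) = 0.036275
  f(a) × f(c) ≥ 0, new interval: [1.850000, 2.230000]
Iteration 3:
  c_3 = (1.850000 + 2.230000)/2 = 2.040000
  f(c_3) = f(2.040000) = -0.128071
  f(a) × f(c) < 0, new interval: [1.850000, 2.040000]
Iteration 4:
  c_4 = (1.850000 + 2.040000)/2 = 1.945000
  f(c_4) = f(1.945000) = -0.041701
  f(a) × f(c) < 0, new interval: [1.850000, 1.945000]
Iteration 5:
  c_5 = (1.850000 + 1.945000)/2 = 1.897500
  f(c_5) = f(1.897500) = -0.001645
  f(a) × f(c) < 0, new interval: [1.850000, 1.897500]
Iteration 6:
  c_6 = (1.850000 + 1.897500)/2 = 1.873750
  f(c_6) = f(1.873750) = 0.017584
  f(a) × f(c) ≥ 0, new interval: [1.873750, 1.897500]
Iteration 7:
  c_7 = (1.873750 + 1.897500)/2 = 1.885625
  f(c_7) = f(1.885625) = 0.008037
  f(a) × f(c) ≥ 0, new interval: [1.885625, 1.897500]

After 7 iteration(s), the approximation is c_7 = 1.885625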